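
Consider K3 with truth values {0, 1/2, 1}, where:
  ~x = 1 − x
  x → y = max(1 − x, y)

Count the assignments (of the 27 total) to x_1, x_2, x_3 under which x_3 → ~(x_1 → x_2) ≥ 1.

value 1: 11 assignments (counts)
value 1/2: 11 assignments
value 0: 5 assignments
So 11 of the 27 assignments meet the threshold.

11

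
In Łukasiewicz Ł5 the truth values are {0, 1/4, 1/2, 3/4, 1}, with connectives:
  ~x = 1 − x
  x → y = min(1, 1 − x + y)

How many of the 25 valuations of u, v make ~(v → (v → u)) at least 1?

value 1: 1 assignment (counts)
value 3/4: 1 assignment
value 1/2: 2 assignments
value 1/4: 2 assignments
value 0: 19 assignments
So 1 of the 25 assignments meets the threshold.

1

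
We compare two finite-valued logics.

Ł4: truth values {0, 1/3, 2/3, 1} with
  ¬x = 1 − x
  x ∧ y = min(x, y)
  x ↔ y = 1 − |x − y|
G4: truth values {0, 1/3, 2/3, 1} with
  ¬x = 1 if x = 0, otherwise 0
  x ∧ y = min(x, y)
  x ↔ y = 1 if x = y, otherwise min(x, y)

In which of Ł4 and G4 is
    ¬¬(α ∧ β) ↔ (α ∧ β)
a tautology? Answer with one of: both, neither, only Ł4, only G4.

In Ł4: every assignment gives 1 — tautology.
In G4: at α = 1/3, β = 1/3 the value is 1/3 — not a tautology.

only Ł4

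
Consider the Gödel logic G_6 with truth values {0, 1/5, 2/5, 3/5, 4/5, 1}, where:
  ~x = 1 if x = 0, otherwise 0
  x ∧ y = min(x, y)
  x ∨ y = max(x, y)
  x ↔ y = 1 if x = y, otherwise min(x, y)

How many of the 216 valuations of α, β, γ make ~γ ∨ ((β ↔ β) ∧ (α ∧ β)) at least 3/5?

81

value 1: 41 assignments (counts)
value 4/5: 15 assignments (counts)
value 3/5: 25 assignments (counts)
value 2/5: 35 assignments
value 1/5: 45 assignments
value 0: 55 assignments
So 81 of the 216 assignments meet the threshold.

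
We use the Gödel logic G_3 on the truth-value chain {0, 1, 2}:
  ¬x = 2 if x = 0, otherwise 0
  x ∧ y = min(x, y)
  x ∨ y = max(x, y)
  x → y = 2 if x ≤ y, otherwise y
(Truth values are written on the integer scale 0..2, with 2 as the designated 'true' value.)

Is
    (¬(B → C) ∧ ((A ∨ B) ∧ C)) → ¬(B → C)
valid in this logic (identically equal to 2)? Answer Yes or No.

At A = 2, B = 2, C = 1, for instance:
B → C = 2 → 1 = 1
¬(B → C) = ¬1 = 0
A ∨ B = 2 ∨ 2 = 2
(A ∨ B) ∧ C = 2 ∧ 1 = 1
¬(B → C) ∧ ((A ∨ B) ∧ C) = 0 ∧ 1 = 0
(¬(B → C) ∧ ((A ∨ B) ∧ C)) → ¬(B → C) = 0 → 0 = 2
and checking the remaining 26 assignments likewise gives ≥ 2 in every case.

Yes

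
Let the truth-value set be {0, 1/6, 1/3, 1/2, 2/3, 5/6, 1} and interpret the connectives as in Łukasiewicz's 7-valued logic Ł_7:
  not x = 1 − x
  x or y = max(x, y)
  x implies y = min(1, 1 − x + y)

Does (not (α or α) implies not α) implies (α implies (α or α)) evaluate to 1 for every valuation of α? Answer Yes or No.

α = 0 ↦ 1
α = 1/6 ↦ 1
α = 1/3 ↦ 1
α = 1/2 ↦ 1
α = 2/3 ↦ 1
α = 5/6 ↦ 1
α = 1 ↦ 1
Every assignment gives a value ≥ 1.

Yes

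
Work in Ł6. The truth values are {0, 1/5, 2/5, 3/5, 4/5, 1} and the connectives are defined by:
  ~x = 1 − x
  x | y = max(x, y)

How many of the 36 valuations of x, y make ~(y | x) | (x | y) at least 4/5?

24

value 1: 12 assignments (counts)
value 4/5: 12 assignments (counts)
value 3/5: 12 assignments
So 24 of the 36 assignments meet the threshold.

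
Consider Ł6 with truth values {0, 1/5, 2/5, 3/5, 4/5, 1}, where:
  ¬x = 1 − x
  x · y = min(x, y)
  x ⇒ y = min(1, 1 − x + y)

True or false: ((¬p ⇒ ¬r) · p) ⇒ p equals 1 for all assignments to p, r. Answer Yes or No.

At p = 1, r = 4/5, for instance:
¬p = ¬1 = 0
¬r = ¬4/5 = 1/5
¬p ⇒ ¬r = 0 ⇒ 1/5 = 1
(¬p ⇒ ¬r) · p = 1 · 1 = 1
((¬p ⇒ ¬r) · p) ⇒ p = 1 ⇒ 1 = 1
and checking the remaining 35 assignments likewise gives ≥ 1 in every case.

Yes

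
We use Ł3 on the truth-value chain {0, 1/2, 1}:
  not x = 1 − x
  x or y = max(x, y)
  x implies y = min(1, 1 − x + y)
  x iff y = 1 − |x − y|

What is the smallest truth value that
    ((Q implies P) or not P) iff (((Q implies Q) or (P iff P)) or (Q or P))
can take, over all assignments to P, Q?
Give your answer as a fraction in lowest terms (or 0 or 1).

Take P = 1/2, Q = 1:
Q implies P = 1 implies 1/2 = 1/2
not P = not 1/2 = 1/2
(Q implies P) or not P = 1/2 or 1/2 = 1/2
Q implies Q = 1 implies 1 = 1
P iff P = 1/2 iff 1/2 = 1
(Q implies Q) or (P iff P) = 1 or 1 = 1
Q or P = 1 or 1/2 = 1
((Q implies Q) or (P iff P)) or (Q or P) = 1 or 1 = 1
((Q implies P) or not P) iff (((Q implies Q) or (P iff P)) or (Q or P)) = 1/2 iff 1 = 1/2
No assignment yields a value below 1/2, so this is the minimum.

1/2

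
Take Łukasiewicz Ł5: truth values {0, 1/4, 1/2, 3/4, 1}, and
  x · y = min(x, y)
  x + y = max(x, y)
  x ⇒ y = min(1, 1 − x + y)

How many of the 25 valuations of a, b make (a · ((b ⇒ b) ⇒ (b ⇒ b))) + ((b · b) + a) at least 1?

9

value 1: 9 assignments (counts)
value 3/4: 7 assignments
value 1/2: 5 assignments
value 1/4: 3 assignments
value 0: 1 assignment
So 9 of the 25 assignments meet the threshold.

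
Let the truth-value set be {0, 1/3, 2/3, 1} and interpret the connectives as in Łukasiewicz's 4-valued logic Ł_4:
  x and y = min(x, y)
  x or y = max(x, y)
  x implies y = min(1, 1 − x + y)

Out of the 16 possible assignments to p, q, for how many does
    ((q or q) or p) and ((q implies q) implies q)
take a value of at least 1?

p = 0, q = 0 ↦ 0  <
p = 0, q = 1/3 ↦ 1/3  <
p = 0, q = 2/3 ↦ 2/3  <
p = 0, q = 1 ↦ 1  ≥
p = 1/3, q = 0 ↦ 0  <
p = 1/3, q = 1/3 ↦ 1/3  <
p = 1/3, q = 2/3 ↦ 2/3  <
p = 1/3, q = 1 ↦ 1  ≥
p = 2/3, q = 0 ↦ 0  <
p = 2/3, q = 1/3 ↦ 1/3  <
p = 2/3, q = 2/3 ↦ 2/3  <
p = 2/3, q = 1 ↦ 1  ≥
p = 1, q = 0 ↦ 0  <
p = 1, q = 1/3 ↦ 1/3  <
p = 1, q = 2/3 ↦ 2/3  <
p = 1, q = 1 ↦ 1  ≥
So 4 of the 16 assignments meet the threshold.

4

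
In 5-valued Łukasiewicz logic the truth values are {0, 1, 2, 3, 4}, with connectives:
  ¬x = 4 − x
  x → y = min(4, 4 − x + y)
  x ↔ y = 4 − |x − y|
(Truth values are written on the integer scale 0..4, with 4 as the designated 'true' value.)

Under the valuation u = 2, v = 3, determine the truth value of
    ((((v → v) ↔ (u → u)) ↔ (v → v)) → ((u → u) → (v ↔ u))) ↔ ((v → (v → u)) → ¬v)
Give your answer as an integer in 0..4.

v → v = 3 → 3 = 4
u → u = 2 → 2 = 4
(v → v) ↔ (u → u) = 4 ↔ 4 = 4
v → v = 3 → 3 = 4
((v → v) ↔ (u → u)) ↔ (v → v) = 4 ↔ 4 = 4
u → u = 2 → 2 = 4
v ↔ u = 3 ↔ 2 = 3
(u → u) → (v ↔ u) = 4 → 3 = 3
(((v → v) ↔ (u → u)) ↔ (v → v)) → ((u → u) → (v ↔ u)) = 4 → 3 = 3
v → u = 3 → 2 = 3
v → (v → u) = 3 → 3 = 4
¬v = ¬3 = 1
(v → (v → u)) → ¬v = 4 → 1 = 1
((((v → v) ↔ (u → u)) ↔ (v → v)) → ((u → u) → (v ↔ u))) ↔ ((v → (v → u)) → ¬v) = 3 ↔ 1 = 2

2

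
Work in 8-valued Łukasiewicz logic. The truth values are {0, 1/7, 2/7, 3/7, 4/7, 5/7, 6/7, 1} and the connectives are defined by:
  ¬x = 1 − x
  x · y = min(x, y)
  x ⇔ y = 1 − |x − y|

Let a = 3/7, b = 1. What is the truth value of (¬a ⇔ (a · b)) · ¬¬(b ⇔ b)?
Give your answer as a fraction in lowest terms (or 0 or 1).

6/7

¬a = ¬3/7 = 4/7
a · b = 3/7 · 1 = 3/7
¬a ⇔ (a · b) = 4/7 ⇔ 3/7 = 6/7
b ⇔ b = 1 ⇔ 1 = 1
¬(b ⇔ b) = ¬1 = 0
¬¬(b ⇔ b) = ¬0 = 1
(¬a ⇔ (a · b)) · ¬¬(b ⇔ b) = 6/7 · 1 = 6/7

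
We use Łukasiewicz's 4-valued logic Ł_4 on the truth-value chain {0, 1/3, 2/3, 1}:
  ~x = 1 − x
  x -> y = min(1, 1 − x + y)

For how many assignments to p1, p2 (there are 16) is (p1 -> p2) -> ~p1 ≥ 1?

7

p1 = 0, p2 = 0 ↦ 1  ≥
p1 = 0, p2 = 1/3 ↦ 1  ≥
p1 = 0, p2 = 2/3 ↦ 1  ≥
p1 = 0, p2 = 1 ↦ 1  ≥
p1 = 1/3, p2 = 0 ↦ 1  ≥
p1 = 1/3, p2 = 1/3 ↦ 2/3  <
p1 = 1/3, p2 = 2/3 ↦ 2/3  <
p1 = 1/3, p2 = 1 ↦ 2/3  <
p1 = 2/3, p2 = 0 ↦ 1  ≥
p1 = 2/3, p2 = 1/3 ↦ 2/3  <
p1 = 2/3, p2 = 2/3 ↦ 1/3  <
p1 = 2/3, p2 = 1 ↦ 1/3  <
p1 = 1, p2 = 0 ↦ 1  ≥
p1 = 1, p2 = 1/3 ↦ 2/3  <
p1 = 1, p2 = 2/3 ↦ 1/3  <
p1 = 1, p2 = 1 ↦ 0  <
So 7 of the 16 assignments meet the threshold.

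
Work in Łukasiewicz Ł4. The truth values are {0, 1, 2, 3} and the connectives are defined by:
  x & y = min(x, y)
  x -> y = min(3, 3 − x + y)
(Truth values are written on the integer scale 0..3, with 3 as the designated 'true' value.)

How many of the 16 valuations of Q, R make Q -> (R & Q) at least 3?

Q = 0, R = 0 ↦ 3  ≥
Q = 0, R = 1 ↦ 3  ≥
Q = 0, R = 2 ↦ 3  ≥
Q = 0, R = 3 ↦ 3  ≥
Q = 1, R = 0 ↦ 2  <
Q = 1, R = 1 ↦ 3  ≥
Q = 1, R = 2 ↦ 3  ≥
Q = 1, R = 3 ↦ 3  ≥
Q = 2, R = 0 ↦ 1  <
Q = 2, R = 1 ↦ 2  <
Q = 2, R = 2 ↦ 3  ≥
Q = 2, R = 3 ↦ 3  ≥
Q = 3, R = 0 ↦ 0  <
Q = 3, R = 1 ↦ 1  <
Q = 3, R = 2 ↦ 2  <
Q = 3, R = 3 ↦ 3  ≥
So 10 of the 16 assignments meet the threshold.

10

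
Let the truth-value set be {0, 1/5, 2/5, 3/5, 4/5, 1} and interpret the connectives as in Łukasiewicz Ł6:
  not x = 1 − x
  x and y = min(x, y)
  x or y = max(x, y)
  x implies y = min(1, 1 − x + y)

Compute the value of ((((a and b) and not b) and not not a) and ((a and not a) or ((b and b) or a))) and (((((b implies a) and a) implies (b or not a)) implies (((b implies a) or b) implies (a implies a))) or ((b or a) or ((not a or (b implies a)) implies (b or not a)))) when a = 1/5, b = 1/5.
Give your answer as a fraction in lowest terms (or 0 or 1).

1/5

a and b = 1/5 and 1/5 = 1/5
not b = not 1/5 = 4/5
(a and b) and not b = 1/5 and 4/5 = 1/5
not a = not 1/5 = 4/5
not not a = not 4/5 = 1/5
((a and b) and not b) and not not a = 1/5 and 1/5 = 1/5
not a = not 1/5 = 4/5
a and not a = 1/5 and 4/5 = 1/5
b and b = 1/5 and 1/5 = 1/5
(b and b) or a = 1/5 or 1/5 = 1/5
(a and not a) or ((b and b) or a) = 1/5 or 1/5 = 1/5
(((a and b) and not b) and not not a) and ((a and not a) or ((b and b) or a)) = 1/5 and 1/5 = 1/5
b implies a = 1/5 implies 1/5 = 1
(b implies a) and a = 1 and 1/5 = 1/5
not a = not 1/5 = 4/5
b or not a = 1/5 or 4/5 = 4/5
((b implies a) and a) implies (b or not a) = 1/5 implies 4/5 = 1
b implies a = 1/5 implies 1/5 = 1
(b implies a) or b = 1 or 1/5 = 1
a implies a = 1/5 implies 1/5 = 1
((b implies a) or b) implies (a implies a) = 1 implies 1 = 1
(((b implies a) and a) implies (b or not a)) implies (((b implies a) or b) implies (a implies a)) = 1 implies 1 = 1
b or a = 1/5 or 1/5 = 1/5
not a = not 1/5 = 4/5
b implies a = 1/5 implies 1/5 = 1
not a or (b implies a) = 4/5 or 1 = 1
not a = not 1/5 = 4/5
b or not a = 1/5 or 4/5 = 4/5
(not a or (b implies a)) implies (b or not a) = 1 implies 4/5 = 4/5
(b or a) or ((not a or (b implies a)) implies (b or not a)) = 1/5 or 4/5 = 4/5
((((b implies a) and a) implies (b or not a)) implies (((b implies a) or b) implies (a implies a))) or ((b or a) or ((not a or (b implies a)) implies (b or not a))) = 1 or 4/5 = 1
((((a and b) and not b) and not not a) and ((a and not a) or ((b and b) or a))) and (((((b implies a) and a) implies (b or not a)) implies (((b implies a) or b) implies (a implies a))) or ((b or a) or ((not a or (b implies a)) implies (b or not a)))) = 1/5 and 1 = 1/5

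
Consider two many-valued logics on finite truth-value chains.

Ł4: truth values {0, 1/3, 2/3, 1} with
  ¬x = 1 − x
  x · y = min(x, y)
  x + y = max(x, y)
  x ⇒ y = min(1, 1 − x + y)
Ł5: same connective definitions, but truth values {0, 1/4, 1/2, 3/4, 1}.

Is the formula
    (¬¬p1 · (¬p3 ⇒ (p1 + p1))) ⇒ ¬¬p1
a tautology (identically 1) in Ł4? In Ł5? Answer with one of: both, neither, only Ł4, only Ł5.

both

In Ł4: every assignment gives 1 — tautology.
In Ł5: every assignment gives 1 — tautology.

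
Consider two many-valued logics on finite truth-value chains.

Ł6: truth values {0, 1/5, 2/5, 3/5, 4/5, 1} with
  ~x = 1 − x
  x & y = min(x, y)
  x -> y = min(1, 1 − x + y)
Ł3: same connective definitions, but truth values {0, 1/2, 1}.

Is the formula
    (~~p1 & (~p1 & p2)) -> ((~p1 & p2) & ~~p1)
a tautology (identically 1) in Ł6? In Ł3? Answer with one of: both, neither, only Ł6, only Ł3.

In Ł6: every assignment gives 1 — tautology.
In Ł3: every assignment gives 1 — tautology.

both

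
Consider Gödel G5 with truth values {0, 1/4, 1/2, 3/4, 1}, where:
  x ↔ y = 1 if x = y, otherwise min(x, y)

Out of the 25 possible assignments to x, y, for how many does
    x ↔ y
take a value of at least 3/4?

7

value 1: 5 assignments (counts)
value 3/4: 2 assignments (counts)
value 1/2: 4 assignments
value 1/4: 6 assignments
value 0: 8 assignments
So 7 of the 25 assignments meet the threshold.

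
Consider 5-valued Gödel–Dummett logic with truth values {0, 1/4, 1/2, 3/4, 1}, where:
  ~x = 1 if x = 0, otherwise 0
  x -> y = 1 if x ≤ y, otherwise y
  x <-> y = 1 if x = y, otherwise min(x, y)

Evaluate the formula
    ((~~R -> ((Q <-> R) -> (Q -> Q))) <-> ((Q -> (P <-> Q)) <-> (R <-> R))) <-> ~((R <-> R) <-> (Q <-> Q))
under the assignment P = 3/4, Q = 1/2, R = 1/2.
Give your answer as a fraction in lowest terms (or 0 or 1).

0

~R = ~1/2 = 0
~~R = ~0 = 1
Q <-> R = 1/2 <-> 1/2 = 1
Q -> Q = 1/2 -> 1/2 = 1
(Q <-> R) -> (Q -> Q) = 1 -> 1 = 1
~~R -> ((Q <-> R) -> (Q -> Q)) = 1 -> 1 = 1
P <-> Q = 3/4 <-> 1/2 = 1/2
Q -> (P <-> Q) = 1/2 -> 1/2 = 1
R <-> R = 1/2 <-> 1/2 = 1
(Q -> (P <-> Q)) <-> (R <-> R) = 1 <-> 1 = 1
(~~R -> ((Q <-> R) -> (Q -> Q))) <-> ((Q -> (P <-> Q)) <-> (R <-> R)) = 1 <-> 1 = 1
R <-> R = 1/2 <-> 1/2 = 1
Q <-> Q = 1/2 <-> 1/2 = 1
(R <-> R) <-> (Q <-> Q) = 1 <-> 1 = 1
~((R <-> R) <-> (Q <-> Q)) = ~1 = 0
((~~R -> ((Q <-> R) -> (Q -> Q))) <-> ((Q -> (P <-> Q)) <-> (R <-> R))) <-> ~((R <-> R) <-> (Q <-> Q)) = 1 <-> 0 = 0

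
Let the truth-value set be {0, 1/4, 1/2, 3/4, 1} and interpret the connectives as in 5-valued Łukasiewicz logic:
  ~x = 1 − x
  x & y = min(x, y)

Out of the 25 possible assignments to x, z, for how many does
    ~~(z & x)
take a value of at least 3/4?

4

value 1: 1 assignment (counts)
value 3/4: 3 assignments (counts)
value 1/2: 5 assignments
value 1/4: 7 assignments
value 0: 9 assignments
So 4 of the 25 assignments meet the threshold.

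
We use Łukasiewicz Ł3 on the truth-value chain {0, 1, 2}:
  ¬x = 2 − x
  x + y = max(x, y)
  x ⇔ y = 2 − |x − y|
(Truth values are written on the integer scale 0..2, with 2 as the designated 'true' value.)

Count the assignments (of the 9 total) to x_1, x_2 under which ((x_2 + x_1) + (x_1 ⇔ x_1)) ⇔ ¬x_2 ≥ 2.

x_1 = 0, x_2 = 0 ↦ 2  ≥
x_1 = 0, x_2 = 1 ↦ 1  <
x_1 = 0, x_2 = 2 ↦ 0  <
x_1 = 1, x_2 = 0 ↦ 2  ≥
x_1 = 1, x_2 = 1 ↦ 1  <
x_1 = 1, x_2 = 2 ↦ 0  <
x_1 = 2, x_2 = 0 ↦ 2  ≥
x_1 = 2, x_2 = 1 ↦ 1  <
x_1 = 2, x_2 = 2 ↦ 0  <
So 3 of the 9 assignments meet the threshold.

3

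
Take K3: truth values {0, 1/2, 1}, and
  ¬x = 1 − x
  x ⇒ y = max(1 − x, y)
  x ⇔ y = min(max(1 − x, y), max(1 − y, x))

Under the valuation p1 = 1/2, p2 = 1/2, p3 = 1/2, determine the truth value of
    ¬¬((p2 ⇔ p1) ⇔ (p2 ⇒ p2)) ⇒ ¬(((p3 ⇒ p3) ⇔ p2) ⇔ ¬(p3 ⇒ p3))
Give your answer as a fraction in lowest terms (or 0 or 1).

p2 ⇔ p1 = 1/2 ⇔ 1/2 = 1/2
p2 ⇒ p2 = 1/2 ⇒ 1/2 = 1/2
(p2 ⇔ p1) ⇔ (p2 ⇒ p2) = 1/2 ⇔ 1/2 = 1/2
¬((p2 ⇔ p1) ⇔ (p2 ⇒ p2)) = ¬1/2 = 1/2
¬¬((p2 ⇔ p1) ⇔ (p2 ⇒ p2)) = ¬1/2 = 1/2
p3 ⇒ p3 = 1/2 ⇒ 1/2 = 1/2
(p3 ⇒ p3) ⇔ p2 = 1/2 ⇔ 1/2 = 1/2
p3 ⇒ p3 = 1/2 ⇒ 1/2 = 1/2
¬(p3 ⇒ p3) = ¬1/2 = 1/2
((p3 ⇒ p3) ⇔ p2) ⇔ ¬(p3 ⇒ p3) = 1/2 ⇔ 1/2 = 1/2
¬(((p3 ⇒ p3) ⇔ p2) ⇔ ¬(p3 ⇒ p3)) = ¬1/2 = 1/2
¬¬((p2 ⇔ p1) ⇔ (p2 ⇒ p2)) ⇒ ¬(((p3 ⇒ p3) ⇔ p2) ⇔ ¬(p3 ⇒ p3)) = 1/2 ⇒ 1/2 = 1/2

1/2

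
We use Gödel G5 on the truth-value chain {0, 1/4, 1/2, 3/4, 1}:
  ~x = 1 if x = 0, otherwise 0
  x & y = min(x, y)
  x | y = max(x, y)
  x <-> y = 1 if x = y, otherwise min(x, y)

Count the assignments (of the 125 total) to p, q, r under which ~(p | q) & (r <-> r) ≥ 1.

5

value 1: 5 assignments (counts)
value 0: 120 assignments
So 5 of the 125 assignments meet the threshold.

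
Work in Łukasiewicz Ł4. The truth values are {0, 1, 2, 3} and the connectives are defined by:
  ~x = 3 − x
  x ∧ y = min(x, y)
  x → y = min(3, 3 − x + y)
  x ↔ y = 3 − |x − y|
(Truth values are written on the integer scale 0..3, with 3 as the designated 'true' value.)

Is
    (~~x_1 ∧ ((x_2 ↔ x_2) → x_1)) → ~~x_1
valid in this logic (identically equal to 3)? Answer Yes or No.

Yes

x_1 = 0, x_2 = 0 ↦ 3
x_1 = 0, x_2 = 1 ↦ 3
x_1 = 0, x_2 = 2 ↦ 3
x_1 = 0, x_2 = 3 ↦ 3
x_1 = 1, x_2 = 0 ↦ 3
x_1 = 1, x_2 = 1 ↦ 3
x_1 = 1, x_2 = 2 ↦ 3
x_1 = 1, x_2 = 3 ↦ 3
x_1 = 2, x_2 = 0 ↦ 3
x_1 = 2, x_2 = 1 ↦ 3
x_1 = 2, x_2 = 2 ↦ 3
x_1 = 2, x_2 = 3 ↦ 3
x_1 = 3, x_2 = 0 ↦ 3
x_1 = 3, x_2 = 1 ↦ 3
x_1 = 3, x_2 = 2 ↦ 3
x_1 = 3, x_2 = 3 ↦ 3
Every assignment gives a value ≥ 3.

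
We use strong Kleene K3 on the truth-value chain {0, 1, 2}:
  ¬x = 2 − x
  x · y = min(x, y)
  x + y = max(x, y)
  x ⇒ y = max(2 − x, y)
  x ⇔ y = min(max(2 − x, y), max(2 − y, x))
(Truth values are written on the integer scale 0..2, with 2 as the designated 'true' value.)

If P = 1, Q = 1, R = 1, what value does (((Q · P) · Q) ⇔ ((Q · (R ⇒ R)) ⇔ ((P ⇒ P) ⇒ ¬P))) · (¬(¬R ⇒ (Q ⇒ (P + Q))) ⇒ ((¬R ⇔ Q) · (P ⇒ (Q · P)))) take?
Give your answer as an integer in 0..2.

Q · P = 1 · 1 = 1
(Q · P) · Q = 1 · 1 = 1
R ⇒ R = 1 ⇒ 1 = 1
Q · (R ⇒ R) = 1 · 1 = 1
P ⇒ P = 1 ⇒ 1 = 1
¬P = ¬1 = 1
(P ⇒ P) ⇒ ¬P = 1 ⇒ 1 = 1
(Q · (R ⇒ R)) ⇔ ((P ⇒ P) ⇒ ¬P) = 1 ⇔ 1 = 1
((Q · P) · Q) ⇔ ((Q · (R ⇒ R)) ⇔ ((P ⇒ P) ⇒ ¬P)) = 1 ⇔ 1 = 1
¬R = ¬1 = 1
P + Q = 1 + 1 = 1
Q ⇒ (P + Q) = 1 ⇒ 1 = 1
¬R ⇒ (Q ⇒ (P + Q)) = 1 ⇒ 1 = 1
¬(¬R ⇒ (Q ⇒ (P + Q))) = ¬1 = 1
¬R = ¬1 = 1
¬R ⇔ Q = 1 ⇔ 1 = 1
Q · P = 1 · 1 = 1
P ⇒ (Q · P) = 1 ⇒ 1 = 1
(¬R ⇔ Q) · (P ⇒ (Q · P)) = 1 · 1 = 1
¬(¬R ⇒ (Q ⇒ (P + Q))) ⇒ ((¬R ⇔ Q) · (P ⇒ (Q · P))) = 1 ⇒ 1 = 1
(((Q · P) · Q) ⇔ ((Q · (R ⇒ R)) ⇔ ((P ⇒ P) ⇒ ¬P))) · (¬(¬R ⇒ (Q ⇒ (P + Q))) ⇒ ((¬R ⇔ Q) · (P ⇒ (Q · P)))) = 1 · 1 = 1

1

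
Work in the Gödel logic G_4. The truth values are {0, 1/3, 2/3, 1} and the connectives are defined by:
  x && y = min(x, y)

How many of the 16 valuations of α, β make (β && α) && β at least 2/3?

4

α = 0, β = 0 ↦ 0  <
α = 0, β = 1/3 ↦ 0  <
α = 0, β = 2/3 ↦ 0  <
α = 0, β = 1 ↦ 0  <
α = 1/3, β = 0 ↦ 0  <
α = 1/3, β = 1/3 ↦ 1/3  <
α = 1/3, β = 2/3 ↦ 1/3  <
α = 1/3, β = 1 ↦ 1/3  <
α = 2/3, β = 0 ↦ 0  <
α = 2/3, β = 1/3 ↦ 1/3  <
α = 2/3, β = 2/3 ↦ 2/3  ≥
α = 2/3, β = 1 ↦ 2/3  ≥
α = 1, β = 0 ↦ 0  <
α = 1, β = 1/3 ↦ 1/3  <
α = 1, β = 2/3 ↦ 2/3  ≥
α = 1, β = 1 ↦ 1  ≥
So 4 of the 16 assignments meet the threshold.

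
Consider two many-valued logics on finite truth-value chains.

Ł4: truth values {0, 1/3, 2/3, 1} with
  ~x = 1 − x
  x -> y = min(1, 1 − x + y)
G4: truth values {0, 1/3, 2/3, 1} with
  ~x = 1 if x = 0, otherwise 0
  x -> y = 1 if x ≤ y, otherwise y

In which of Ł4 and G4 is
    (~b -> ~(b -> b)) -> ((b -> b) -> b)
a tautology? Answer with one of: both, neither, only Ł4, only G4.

only Ł4

In Ł4: every assignment gives 1 — tautology.
In G4: at b = 1/3 the value is 1/3 — not a tautology.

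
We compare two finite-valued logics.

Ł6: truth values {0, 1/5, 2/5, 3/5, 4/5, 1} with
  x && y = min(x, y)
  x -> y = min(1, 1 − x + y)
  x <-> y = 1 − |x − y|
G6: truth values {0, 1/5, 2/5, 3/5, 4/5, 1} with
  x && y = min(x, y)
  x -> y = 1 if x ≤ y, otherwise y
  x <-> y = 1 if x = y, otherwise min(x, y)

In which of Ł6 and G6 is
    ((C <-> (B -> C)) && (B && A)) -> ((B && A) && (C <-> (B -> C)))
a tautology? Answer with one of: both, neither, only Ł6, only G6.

both

In Ł6: every assignment gives 1 — tautology.
In G6: every assignment gives 1 — tautology.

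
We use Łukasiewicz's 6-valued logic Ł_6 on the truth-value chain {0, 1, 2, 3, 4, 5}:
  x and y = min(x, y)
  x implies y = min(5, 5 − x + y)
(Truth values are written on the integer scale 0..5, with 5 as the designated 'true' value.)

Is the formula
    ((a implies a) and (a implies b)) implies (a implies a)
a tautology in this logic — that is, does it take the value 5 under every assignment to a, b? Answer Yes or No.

At a = 3, b = 0, for instance:
a implies a = 3 implies 3 = 5
a implies b = 3 implies 0 = 2
(a implies a) and (a implies b) = 5 and 2 = 2
((a implies a) and (a implies b)) implies (a implies a) = 2 implies 5 = 5
and checking the remaining 35 assignments likewise gives ≥ 5 in every case.

Yes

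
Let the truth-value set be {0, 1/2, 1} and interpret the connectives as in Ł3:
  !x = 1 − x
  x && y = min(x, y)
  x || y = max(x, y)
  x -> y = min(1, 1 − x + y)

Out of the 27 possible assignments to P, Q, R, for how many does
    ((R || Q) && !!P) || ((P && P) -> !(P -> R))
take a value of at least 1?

19

value 1: 19 assignments (counts)
value 1/2: 8 assignments
So 19 of the 27 assignments meet the threshold.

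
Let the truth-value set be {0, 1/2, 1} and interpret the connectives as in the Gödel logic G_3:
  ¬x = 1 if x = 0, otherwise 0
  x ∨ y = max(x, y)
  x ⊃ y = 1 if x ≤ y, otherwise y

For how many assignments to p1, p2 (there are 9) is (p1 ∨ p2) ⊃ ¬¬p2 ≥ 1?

p1 = 0, p2 = 0 ↦ 1  ≥
p1 = 0, p2 = 1/2 ↦ 1  ≥
p1 = 0, p2 = 1 ↦ 1  ≥
p1 = 1/2, p2 = 0 ↦ 0  <
p1 = 1/2, p2 = 1/2 ↦ 1  ≥
p1 = 1/2, p2 = 1 ↦ 1  ≥
p1 = 1, p2 = 0 ↦ 0  <
p1 = 1, p2 = 1/2 ↦ 1  ≥
p1 = 1, p2 = 1 ↦ 1  ≥
So 7 of the 9 assignments meet the threshold.

7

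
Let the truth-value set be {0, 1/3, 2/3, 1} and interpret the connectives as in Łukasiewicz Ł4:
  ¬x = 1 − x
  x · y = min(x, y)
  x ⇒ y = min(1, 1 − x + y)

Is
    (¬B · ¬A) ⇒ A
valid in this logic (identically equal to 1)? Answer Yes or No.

No

Counterexample: take A = 0, B = 0.
¬B = ¬0 = 1
¬A = ¬0 = 1
¬B · ¬A = 1 · 1 = 1
(¬B · ¬A) ⇒ A = 1 ⇒ 0 = 0
This gives 0 ≠ 1.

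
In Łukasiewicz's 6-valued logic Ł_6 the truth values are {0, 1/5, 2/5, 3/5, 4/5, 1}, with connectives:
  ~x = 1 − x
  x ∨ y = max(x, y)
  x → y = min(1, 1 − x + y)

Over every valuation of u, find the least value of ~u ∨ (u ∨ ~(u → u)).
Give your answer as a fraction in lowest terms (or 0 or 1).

Take u = 2/5:
~u = ~2/5 = 3/5
u → u = 2/5 → 2/5 = 1
~(u → u) = ~1 = 0
u ∨ ~(u → u) = 2/5 ∨ 0 = 2/5
~u ∨ (u ∨ ~(u → u)) = 3/5 ∨ 2/5 = 3/5
No assignment yields a value below 3/5, so this is the minimum.

3/5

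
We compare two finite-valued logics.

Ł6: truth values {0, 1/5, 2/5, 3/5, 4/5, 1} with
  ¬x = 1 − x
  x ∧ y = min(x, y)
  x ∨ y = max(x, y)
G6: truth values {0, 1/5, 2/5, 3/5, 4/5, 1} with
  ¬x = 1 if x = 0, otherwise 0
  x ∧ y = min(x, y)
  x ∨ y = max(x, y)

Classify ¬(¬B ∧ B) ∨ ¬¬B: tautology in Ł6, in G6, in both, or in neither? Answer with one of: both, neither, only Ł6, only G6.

In Ł6: at B = 1/5 the value is 4/5 — not a tautology.
In G6: every assignment gives 1 — tautology.

only G6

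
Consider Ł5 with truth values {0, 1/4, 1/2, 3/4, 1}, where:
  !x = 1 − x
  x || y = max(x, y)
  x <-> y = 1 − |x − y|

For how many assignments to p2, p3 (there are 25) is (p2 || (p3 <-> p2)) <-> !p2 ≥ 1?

value 1: 5 assignments (counts)
value 3/4: 5 assignments
value 1/2: 7 assignments
value 1/4: 2 assignments
value 0: 6 assignments
So 5 of the 25 assignments meet the threshold.

5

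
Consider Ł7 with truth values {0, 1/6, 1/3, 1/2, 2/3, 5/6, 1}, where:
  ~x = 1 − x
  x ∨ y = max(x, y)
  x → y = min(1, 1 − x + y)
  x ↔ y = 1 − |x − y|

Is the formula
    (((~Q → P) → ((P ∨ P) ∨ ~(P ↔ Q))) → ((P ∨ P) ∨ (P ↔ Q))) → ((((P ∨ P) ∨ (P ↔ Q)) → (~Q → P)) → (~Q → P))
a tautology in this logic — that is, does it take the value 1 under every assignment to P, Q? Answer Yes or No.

Counterexample: take P = 1/6, Q = 1/3.
~Q = ~1/3 = 2/3
~Q → P = 2/3 → 1/6 = 1/2
P ∨ P = 1/6 ∨ 1/6 = 1/6
P ↔ Q = 1/6 ↔ 1/3 = 5/6
~(P ↔ Q) = ~5/6 = 1/6
(P ∨ P) ∨ ~(P ↔ Q) = 1/6 ∨ 1/6 = 1/6
(~Q → P) → ((P ∨ P) ∨ ~(P ↔ Q)) = 1/2 → 1/6 = 2/3
P ∨ P = 1/6 ∨ 1/6 = 1/6
P ↔ Q = 1/6 ↔ 1/3 = 5/6
(P ∨ P) ∨ (P ↔ Q) = 1/6 ∨ 5/6 = 5/6
((~Q → P) → ((P ∨ P) ∨ ~(P ↔ Q))) → ((P ∨ P) ∨ (P ↔ Q)) = 2/3 → 5/6 = 1
P ∨ P = 1/6 ∨ 1/6 = 1/6
P ↔ Q = 1/6 ↔ 1/3 = 5/6
(P ∨ P) ∨ (P ↔ Q) = 1/6 ∨ 5/6 = 5/6
~Q = ~1/3 = 2/3
~Q → P = 2/3 → 1/6 = 1/2
((P ∨ P) ∨ (P ↔ Q)) → (~Q → P) = 5/6 → 1/2 = 2/3
~Q = ~1/3 = 2/3
~Q → P = 2/3 → 1/6 = 1/2
(((P ∨ P) ∨ (P ↔ Q)) → (~Q → P)) → (~Q → P) = 2/3 → 1/2 = 5/6
(((~Q → P) → ((P ∨ P) ∨ ~(P ↔ Q))) → ((P ∨ P) ∨ (P ↔ Q))) → ((((P ∨ P) ∨ (P ↔ Q)) → (~Q → P)) → (~Q → P)) = 1 → 5/6 = 5/6
This gives 5/6 ≠ 1.

No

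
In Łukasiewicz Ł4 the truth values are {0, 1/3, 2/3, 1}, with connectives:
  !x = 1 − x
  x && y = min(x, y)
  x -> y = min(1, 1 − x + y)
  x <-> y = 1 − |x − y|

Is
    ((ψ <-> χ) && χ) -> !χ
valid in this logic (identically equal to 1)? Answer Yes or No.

Counterexample: take ψ = 1/3, χ = 2/3.
ψ <-> χ = 1/3 <-> 2/3 = 2/3
(ψ <-> χ) && χ = 2/3 && 2/3 = 2/3
!χ = !2/3 = 1/3
((ψ <-> χ) && χ) -> !χ = 2/3 -> 1/3 = 2/3
This gives 2/3 ≠ 1.

No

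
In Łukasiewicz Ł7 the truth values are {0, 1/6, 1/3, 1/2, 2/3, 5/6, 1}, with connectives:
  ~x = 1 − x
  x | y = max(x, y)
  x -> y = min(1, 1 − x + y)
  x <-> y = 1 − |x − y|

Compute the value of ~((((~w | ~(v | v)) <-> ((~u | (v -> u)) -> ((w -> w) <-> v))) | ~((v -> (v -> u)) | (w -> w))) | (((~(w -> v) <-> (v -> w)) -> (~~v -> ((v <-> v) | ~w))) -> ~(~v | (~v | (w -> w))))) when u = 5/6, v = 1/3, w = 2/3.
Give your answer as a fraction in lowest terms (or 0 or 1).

1/3

~w = ~2/3 = 1/3
v | v = 1/3 | 1/3 = 1/3
~(v | v) = ~1/3 = 2/3
~w | ~(v | v) = 1/3 | 2/3 = 2/3
~u = ~5/6 = 1/6
v -> u = 1/3 -> 5/6 = 1
~u | (v -> u) = 1/6 | 1 = 1
w -> w = 2/3 -> 2/3 = 1
(w -> w) <-> v = 1 <-> 1/3 = 1/3
(~u | (v -> u)) -> ((w -> w) <-> v) = 1 -> 1/3 = 1/3
(~w | ~(v | v)) <-> ((~u | (v -> u)) -> ((w -> w) <-> v)) = 2/3 <-> 1/3 = 2/3
v -> u = 1/3 -> 5/6 = 1
v -> (v -> u) = 1/3 -> 1 = 1
w -> w = 2/3 -> 2/3 = 1
(v -> (v -> u)) | (w -> w) = 1 | 1 = 1
~((v -> (v -> u)) | (w -> w)) = ~1 = 0
((~w | ~(v | v)) <-> ((~u | (v -> u)) -> ((w -> w) <-> v))) | ~((v -> (v -> u)) | (w -> w)) = 2/3 | 0 = 2/3
w -> v = 2/3 -> 1/3 = 2/3
~(w -> v) = ~2/3 = 1/3
v -> w = 1/3 -> 2/3 = 1
~(w -> v) <-> (v -> w) = 1/3 <-> 1 = 1/3
~v = ~1/3 = 2/3
~~v = ~2/3 = 1/3
v <-> v = 1/3 <-> 1/3 = 1
~w = ~2/3 = 1/3
(v <-> v) | ~w = 1 | 1/3 = 1
~~v -> ((v <-> v) | ~w) = 1/3 -> 1 = 1
(~(w -> v) <-> (v -> w)) -> (~~v -> ((v <-> v) | ~w)) = 1/3 -> 1 = 1
~v = ~1/3 = 2/3
~v = ~1/3 = 2/3
w -> w = 2/3 -> 2/3 = 1
~v | (w -> w) = 2/3 | 1 = 1
~v | (~v | (w -> w)) = 2/3 | 1 = 1
~(~v | (~v | (w -> w))) = ~1 = 0
((~(w -> v) <-> (v -> w)) -> (~~v -> ((v <-> v) | ~w))) -> ~(~v | (~v | (w -> w))) = 1 -> 0 = 0
(((~w | ~(v | v)) <-> ((~u | (v -> u)) -> ((w -> w) <-> v))) | ~((v -> (v -> u)) | (w -> w))) | (((~(w -> v) <-> (v -> w)) -> (~~v -> ((v <-> v) | ~w))) -> ~(~v | (~v | (w -> w)))) = 2/3 | 0 = 2/3
~((((~w | ~(v | v)) <-> ((~u | (v -> u)) -> ((w -> w) <-> v))) | ~((v -> (v -> u)) | (w -> w))) | (((~(w -> v) <-> (v -> w)) -> (~~v -> ((v <-> v) | ~w))) -> ~(~v | (~v | (w -> w))))) = ~2/3 = 1/3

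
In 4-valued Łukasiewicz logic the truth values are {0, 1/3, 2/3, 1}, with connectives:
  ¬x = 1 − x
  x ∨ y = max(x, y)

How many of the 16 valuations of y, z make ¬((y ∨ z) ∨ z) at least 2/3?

y = 0, z = 0 ↦ 1  ≥
y = 0, z = 1/3 ↦ 2/3  ≥
y = 0, z = 2/3 ↦ 1/3  <
y = 0, z = 1 ↦ 0  <
y = 1/3, z = 0 ↦ 2/3  ≥
y = 1/3, z = 1/3 ↦ 2/3  ≥
y = 1/3, z = 2/3 ↦ 1/3  <
y = 1/3, z = 1 ↦ 0  <
y = 2/3, z = 0 ↦ 1/3  <
y = 2/3, z = 1/3 ↦ 1/3  <
y = 2/3, z = 2/3 ↦ 1/3  <
y = 2/3, z = 1 ↦ 0  <
y = 1, z = 0 ↦ 0  <
y = 1, z = 1/3 ↦ 0  <
y = 1, z = 2/3 ↦ 0  <
y = 1, z = 1 ↦ 0  <
So 4 of the 16 assignments meet the threshold.

4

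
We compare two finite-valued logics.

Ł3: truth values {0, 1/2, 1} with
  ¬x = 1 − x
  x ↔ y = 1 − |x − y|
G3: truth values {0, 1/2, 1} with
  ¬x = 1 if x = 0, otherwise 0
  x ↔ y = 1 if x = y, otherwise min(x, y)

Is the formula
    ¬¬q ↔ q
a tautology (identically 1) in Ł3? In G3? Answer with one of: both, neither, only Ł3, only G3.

only Ł3

In Ł3: every assignment gives 1 — tautology.
In G3: at q = 1/2 the value is 1/2 — not a tautology.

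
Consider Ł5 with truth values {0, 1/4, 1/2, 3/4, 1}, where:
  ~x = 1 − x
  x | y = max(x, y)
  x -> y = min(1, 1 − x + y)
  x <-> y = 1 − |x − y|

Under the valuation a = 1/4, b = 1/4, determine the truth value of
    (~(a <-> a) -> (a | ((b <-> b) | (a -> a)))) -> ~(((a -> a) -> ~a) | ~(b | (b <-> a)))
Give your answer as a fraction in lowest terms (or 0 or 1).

a <-> a = 1/4 <-> 1/4 = 1
~(a <-> a) = ~1 = 0
b <-> b = 1/4 <-> 1/4 = 1
a -> a = 1/4 -> 1/4 = 1
(b <-> b) | (a -> a) = 1 | 1 = 1
a | ((b <-> b) | (a -> a)) = 1/4 | 1 = 1
~(a <-> a) -> (a | ((b <-> b) | (a -> a))) = 0 -> 1 = 1
a -> a = 1/4 -> 1/4 = 1
~a = ~1/4 = 3/4
(a -> a) -> ~a = 1 -> 3/4 = 3/4
b <-> a = 1/4 <-> 1/4 = 1
b | (b <-> a) = 1/4 | 1 = 1
~(b | (b <-> a)) = ~1 = 0
((a -> a) -> ~a) | ~(b | (b <-> a)) = 3/4 | 0 = 3/4
~(((a -> a) -> ~a) | ~(b | (b <-> a))) = ~3/4 = 1/4
(~(a <-> a) -> (a | ((b <-> b) | (a -> a)))) -> ~(((a -> a) -> ~a) | ~(b | (b <-> a))) = 1 -> 1/4 = 1/4

1/4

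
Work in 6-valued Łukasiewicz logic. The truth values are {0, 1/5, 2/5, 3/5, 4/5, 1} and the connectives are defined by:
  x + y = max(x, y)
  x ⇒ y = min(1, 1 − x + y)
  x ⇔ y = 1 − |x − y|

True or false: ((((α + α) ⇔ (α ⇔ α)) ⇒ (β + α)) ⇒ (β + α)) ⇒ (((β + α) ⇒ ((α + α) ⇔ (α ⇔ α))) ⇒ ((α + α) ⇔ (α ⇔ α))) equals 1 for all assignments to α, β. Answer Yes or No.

At α = 1/5, β = 4/5, for instance:
α + α = 1/5 + 1/5 = 1/5
α ⇔ α = 1/5 ⇔ 1/5 = 1
(α + α) ⇔ (α ⇔ α) = 1/5 ⇔ 1 = 1/5
β + α = 4/5 + 1/5 = 4/5
((α + α) ⇔ (α ⇔ α)) ⇒ (β + α) = 1/5 ⇒ 4/5 = 1
(((α + α) ⇔ (α ⇔ α)) ⇒ (β + α)) ⇒ (β + α) = 1 ⇒ 4/5 = 4/5
(β + α) ⇒ ((α + α) ⇔ (α ⇔ α)) = 4/5 ⇒ 1/5 = 2/5
((β + α) ⇒ ((α + α) ⇔ (α ⇔ α))) ⇒ ((α + α) ⇔ (α ⇔ α)) = 2/5 ⇒ 1/5 = 4/5
((((α + α) ⇔ (α ⇔ α)) ⇒ (β + α)) ⇒ (β + α)) ⇒ (((β + α) ⇒ ((α + α) ⇔ (α ⇔ α))) ⇒ ((α + α) ⇔ (α ⇔ α))) = 4/5 ⇒ 4/5 = 1
and checking the remaining 35 assignments likewise gives ≥ 1 in every case.

Yes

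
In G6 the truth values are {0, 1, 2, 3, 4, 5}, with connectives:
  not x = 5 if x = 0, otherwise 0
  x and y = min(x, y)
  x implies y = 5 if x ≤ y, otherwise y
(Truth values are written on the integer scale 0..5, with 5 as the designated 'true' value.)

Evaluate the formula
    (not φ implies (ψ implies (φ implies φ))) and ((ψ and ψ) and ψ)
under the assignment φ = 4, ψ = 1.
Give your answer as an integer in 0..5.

not φ = not 4 = 0
φ implies φ = 4 implies 4 = 5
ψ implies (φ implies φ) = 1 implies 5 = 5
not φ implies (ψ implies (φ implies φ)) = 0 implies 5 = 5
ψ and ψ = 1 and 1 = 1
(ψ and ψ) and ψ = 1 and 1 = 1
(not φ implies (ψ implies (φ implies φ))) and ((ψ and ψ) and ψ) = 5 and 1 = 1

1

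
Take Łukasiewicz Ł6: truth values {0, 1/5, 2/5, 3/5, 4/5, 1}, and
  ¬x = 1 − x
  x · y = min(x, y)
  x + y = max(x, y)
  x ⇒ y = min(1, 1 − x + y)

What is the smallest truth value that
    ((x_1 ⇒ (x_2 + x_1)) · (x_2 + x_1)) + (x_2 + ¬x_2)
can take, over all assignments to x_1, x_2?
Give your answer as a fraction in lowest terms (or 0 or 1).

Take x_1 = 0, x_2 = 2/5:
x_2 + x_1 = 2/5 + 0 = 2/5
x_1 ⇒ (x_2 + x_1) = 0 ⇒ 2/5 = 1
x_2 + x_1 = 2/5 + 0 = 2/5
(x_1 ⇒ (x_2 + x_1)) · (x_2 + x_1) = 1 · 2/5 = 2/5
¬x_2 = ¬2/5 = 3/5
x_2 + ¬x_2 = 2/5 + 3/5 = 3/5
((x_1 ⇒ (x_2 + x_1)) · (x_2 + x_1)) + (x_2 + ¬x_2) = 2/5 + 3/5 = 3/5
No assignment yields a value below 3/5, so this is the minimum.

3/5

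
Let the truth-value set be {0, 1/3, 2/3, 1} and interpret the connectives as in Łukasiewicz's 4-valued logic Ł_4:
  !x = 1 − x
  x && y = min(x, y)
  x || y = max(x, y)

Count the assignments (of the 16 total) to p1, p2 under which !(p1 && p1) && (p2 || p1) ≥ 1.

p1 = 0, p2 = 0 ↦ 0  <
p1 = 0, p2 = 1/3 ↦ 1/3  <
p1 = 0, p2 = 2/3 ↦ 2/3  <
p1 = 0, p2 = 1 ↦ 1  ≥
p1 = 1/3, p2 = 0 ↦ 1/3  <
p1 = 1/3, p2 = 1/3 ↦ 1/3  <
p1 = 1/3, p2 = 2/3 ↦ 2/3  <
p1 = 1/3, p2 = 1 ↦ 2/3  <
p1 = 2/3, p2 = 0 ↦ 1/3  <
p1 = 2/3, p2 = 1/3 ↦ 1/3  <
p1 = 2/3, p2 = 2/3 ↦ 1/3  <
p1 = 2/3, p2 = 1 ↦ 1/3  <
p1 = 1, p2 = 0 ↦ 0  <
p1 = 1, p2 = 1/3 ↦ 0  <
p1 = 1, p2 = 2/3 ↦ 0  <
p1 = 1, p2 = 1 ↦ 0  <
So 1 of the 16 assignments meets the threshold.

1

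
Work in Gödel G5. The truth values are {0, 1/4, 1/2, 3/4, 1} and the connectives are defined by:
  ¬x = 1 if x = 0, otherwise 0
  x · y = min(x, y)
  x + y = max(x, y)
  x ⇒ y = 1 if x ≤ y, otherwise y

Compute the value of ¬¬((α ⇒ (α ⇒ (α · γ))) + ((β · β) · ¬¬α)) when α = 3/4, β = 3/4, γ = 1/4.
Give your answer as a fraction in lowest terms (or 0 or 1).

1

α · γ = 3/4 · 1/4 = 1/4
α ⇒ (α · γ) = 3/4 ⇒ 1/4 = 1/4
α ⇒ (α ⇒ (α · γ)) = 3/4 ⇒ 1/4 = 1/4
β · β = 3/4 · 3/4 = 3/4
¬α = ¬3/4 = 0
¬¬α = ¬0 = 1
(β · β) · ¬¬α = 3/4 · 1 = 3/4
(α ⇒ (α ⇒ (α · γ))) + ((β · β) · ¬¬α) = 1/4 + 3/4 = 3/4
¬((α ⇒ (α ⇒ (α · γ))) + ((β · β) · ¬¬α)) = ¬3/4 = 0
¬¬((α ⇒ (α ⇒ (α · γ))) + ((β · β) · ¬¬α)) = ¬0 = 1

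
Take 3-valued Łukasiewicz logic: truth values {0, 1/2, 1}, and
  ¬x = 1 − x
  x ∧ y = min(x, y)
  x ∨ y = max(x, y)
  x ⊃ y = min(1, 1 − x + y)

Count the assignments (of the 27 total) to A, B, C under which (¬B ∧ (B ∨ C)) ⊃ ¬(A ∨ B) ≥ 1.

21

value 1: 21 assignments (counts)
value 1/2: 5 assignments
value 0: 1 assignment
So 21 of the 27 assignments meet the threshold.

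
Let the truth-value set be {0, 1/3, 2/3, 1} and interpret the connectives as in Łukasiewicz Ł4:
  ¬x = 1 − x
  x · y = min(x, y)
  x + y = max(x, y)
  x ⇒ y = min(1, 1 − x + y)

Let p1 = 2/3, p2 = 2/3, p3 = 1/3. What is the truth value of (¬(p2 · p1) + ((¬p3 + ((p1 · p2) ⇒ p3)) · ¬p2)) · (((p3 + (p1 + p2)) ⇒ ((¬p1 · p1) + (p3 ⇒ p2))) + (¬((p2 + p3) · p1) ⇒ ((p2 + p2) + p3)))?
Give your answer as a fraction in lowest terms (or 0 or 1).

1/3

p2 · p1 = 2/3 · 2/3 = 2/3
¬(p2 · p1) = ¬2/3 = 1/3
¬p3 = ¬1/3 = 2/3
p1 · p2 = 2/3 · 2/3 = 2/3
(p1 · p2) ⇒ p3 = 2/3 ⇒ 1/3 = 2/3
¬p3 + ((p1 · p2) ⇒ p3) = 2/3 + 2/3 = 2/3
¬p2 = ¬2/3 = 1/3
(¬p3 + ((p1 · p2) ⇒ p3)) · ¬p2 = 2/3 · 1/3 = 1/3
¬(p2 · p1) + ((¬p3 + ((p1 · p2) ⇒ p3)) · ¬p2) = 1/3 + 1/3 = 1/3
p1 + p2 = 2/3 + 2/3 = 2/3
p3 + (p1 + p2) = 1/3 + 2/3 = 2/3
¬p1 = ¬2/3 = 1/3
¬p1 · p1 = 1/3 · 2/3 = 1/3
p3 ⇒ p2 = 1/3 ⇒ 2/3 = 1
(¬p1 · p1) + (p3 ⇒ p2) = 1/3 + 1 = 1
(p3 + (p1 + p2)) ⇒ ((¬p1 · p1) + (p3 ⇒ p2)) = 2/3 ⇒ 1 = 1
p2 + p3 = 2/3 + 1/3 = 2/3
(p2 + p3) · p1 = 2/3 · 2/3 = 2/3
¬((p2 + p3) · p1) = ¬2/3 = 1/3
p2 + p2 = 2/3 + 2/3 = 2/3
(p2 + p2) + p3 = 2/3 + 1/3 = 2/3
¬((p2 + p3) · p1) ⇒ ((p2 + p2) + p3) = 1/3 ⇒ 2/3 = 1
((p3 + (p1 + p2)) ⇒ ((¬p1 · p1) + (p3 ⇒ p2))) + (¬((p2 + p3) · p1) ⇒ ((p2 + p2) + p3)) = 1 + 1 = 1
(¬(p2 · p1) + ((¬p3 + ((p1 · p2) ⇒ p3)) · ¬p2)) · (((p3 + (p1 + p2)) ⇒ ((¬p1 · p1) + (p3 ⇒ p2))) + (¬((p2 + p3) · p1) ⇒ ((p2 + p2) + p3))) = 1/3 · 1 = 1/3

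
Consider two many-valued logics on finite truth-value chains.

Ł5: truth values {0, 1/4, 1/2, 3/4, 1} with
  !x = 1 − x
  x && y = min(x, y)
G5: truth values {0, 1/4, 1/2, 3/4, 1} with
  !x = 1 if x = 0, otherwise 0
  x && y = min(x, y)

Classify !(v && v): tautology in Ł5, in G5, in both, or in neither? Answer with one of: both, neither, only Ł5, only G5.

In Ł5: at v = 1/4 the value is 3/4 — not a tautology.
In G5: at v = 1/4 the value is 0 — not a tautology.

neither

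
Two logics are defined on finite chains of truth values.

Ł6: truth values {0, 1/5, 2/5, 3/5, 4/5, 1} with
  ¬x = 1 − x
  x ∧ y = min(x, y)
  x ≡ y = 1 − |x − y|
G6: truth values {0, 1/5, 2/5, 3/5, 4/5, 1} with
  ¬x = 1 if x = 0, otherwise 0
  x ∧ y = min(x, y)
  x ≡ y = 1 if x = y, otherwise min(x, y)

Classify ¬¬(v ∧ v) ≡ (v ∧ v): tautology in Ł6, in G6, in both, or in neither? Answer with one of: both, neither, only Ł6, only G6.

only Ł6

In Ł6: every assignment gives 1 — tautology.
In G6: at v = 1/5 the value is 1/5 — not a tautology.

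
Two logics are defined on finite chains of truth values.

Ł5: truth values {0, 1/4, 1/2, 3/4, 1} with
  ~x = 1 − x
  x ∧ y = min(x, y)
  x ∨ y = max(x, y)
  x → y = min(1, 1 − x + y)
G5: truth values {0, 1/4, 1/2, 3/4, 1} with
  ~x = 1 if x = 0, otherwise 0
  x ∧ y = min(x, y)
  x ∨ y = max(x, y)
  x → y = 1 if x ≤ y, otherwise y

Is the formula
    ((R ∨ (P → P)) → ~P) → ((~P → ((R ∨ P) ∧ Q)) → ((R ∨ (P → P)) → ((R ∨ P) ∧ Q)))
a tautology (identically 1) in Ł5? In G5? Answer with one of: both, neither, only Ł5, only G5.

In Ł5: every assignment gives 1 — tautology.
In G5: every assignment gives 1 — tautology.

both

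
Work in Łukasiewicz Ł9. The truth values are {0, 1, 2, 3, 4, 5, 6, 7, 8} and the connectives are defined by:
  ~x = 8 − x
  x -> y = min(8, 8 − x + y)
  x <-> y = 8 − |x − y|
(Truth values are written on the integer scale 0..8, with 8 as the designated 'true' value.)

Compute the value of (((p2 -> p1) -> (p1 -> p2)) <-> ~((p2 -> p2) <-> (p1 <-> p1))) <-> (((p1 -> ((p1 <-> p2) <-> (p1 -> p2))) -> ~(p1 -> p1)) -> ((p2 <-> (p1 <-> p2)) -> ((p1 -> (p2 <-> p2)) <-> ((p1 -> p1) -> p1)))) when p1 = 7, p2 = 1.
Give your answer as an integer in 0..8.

6

p2 -> p1 = 1 -> 7 = 8
p1 -> p2 = 7 -> 1 = 2
(p2 -> p1) -> (p1 -> p2) = 8 -> 2 = 2
p2 -> p2 = 1 -> 1 = 8
p1 <-> p1 = 7 <-> 7 = 8
(p2 -> p2) <-> (p1 <-> p1) = 8 <-> 8 = 8
~((p2 -> p2) <-> (p1 <-> p1)) = ~8 = 0
((p2 -> p1) -> (p1 -> p2)) <-> ~((p2 -> p2) <-> (p1 <-> p1)) = 2 <-> 0 = 6
p1 <-> p2 = 7 <-> 1 = 2
p1 -> p2 = 7 -> 1 = 2
(p1 <-> p2) <-> (p1 -> p2) = 2 <-> 2 = 8
p1 -> ((p1 <-> p2) <-> (p1 -> p2)) = 7 -> 8 = 8
p1 -> p1 = 7 -> 7 = 8
~(p1 -> p1) = ~8 = 0
(p1 -> ((p1 <-> p2) <-> (p1 -> p2))) -> ~(p1 -> p1) = 8 -> 0 = 0
p1 <-> p2 = 7 <-> 1 = 2
p2 <-> (p1 <-> p2) = 1 <-> 2 = 7
p2 <-> p2 = 1 <-> 1 = 8
p1 -> (p2 <-> p2) = 7 -> 8 = 8
p1 -> p1 = 7 -> 7 = 8
(p1 -> p1) -> p1 = 8 -> 7 = 7
(p1 -> (p2 <-> p2)) <-> ((p1 -> p1) -> p1) = 8 <-> 7 = 7
(p2 <-> (p1 <-> p2)) -> ((p1 -> (p2 <-> p2)) <-> ((p1 -> p1) -> p1)) = 7 -> 7 = 8
((p1 -> ((p1 <-> p2) <-> (p1 -> p2))) -> ~(p1 -> p1)) -> ((p2 <-> (p1 <-> p2)) -> ((p1 -> (p2 <-> p2)) <-> ((p1 -> p1) -> p1))) = 0 -> 8 = 8
(((p2 -> p1) -> (p1 -> p2)) <-> ~((p2 -> p2) <-> (p1 <-> p1))) <-> (((p1 -> ((p1 <-> p2) <-> (p1 -> p2))) -> ~(p1 -> p1)) -> ((p2 <-> (p1 <-> p2)) -> ((p1 -> (p2 <-> p2)) <-> ((p1 -> p1) -> p1)))) = 6 <-> 8 = 6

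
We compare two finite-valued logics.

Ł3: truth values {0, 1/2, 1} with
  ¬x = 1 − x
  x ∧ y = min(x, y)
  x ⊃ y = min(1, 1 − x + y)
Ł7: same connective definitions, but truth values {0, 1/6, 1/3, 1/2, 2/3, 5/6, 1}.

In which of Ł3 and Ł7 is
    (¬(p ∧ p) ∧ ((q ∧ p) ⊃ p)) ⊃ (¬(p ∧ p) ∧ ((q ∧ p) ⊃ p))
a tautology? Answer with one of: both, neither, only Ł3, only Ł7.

In Ł3: every assignment gives 1 — tautology.
In Ł7: every assignment gives 1 — tautology.

both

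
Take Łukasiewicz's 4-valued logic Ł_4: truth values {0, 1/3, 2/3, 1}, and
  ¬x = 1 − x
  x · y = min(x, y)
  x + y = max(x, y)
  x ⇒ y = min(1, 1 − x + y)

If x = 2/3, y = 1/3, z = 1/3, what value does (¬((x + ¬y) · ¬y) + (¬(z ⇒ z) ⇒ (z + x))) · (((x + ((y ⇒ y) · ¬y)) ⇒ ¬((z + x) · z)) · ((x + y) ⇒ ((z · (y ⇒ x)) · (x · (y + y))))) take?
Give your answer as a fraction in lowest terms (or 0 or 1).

2/3

¬y = ¬1/3 = 2/3
x + ¬y = 2/3 + 2/3 = 2/3
¬y = ¬1/3 = 2/3
(x + ¬y) · ¬y = 2/3 · 2/3 = 2/3
¬((x + ¬y) · ¬y) = ¬2/3 = 1/3
z ⇒ z = 1/3 ⇒ 1/3 = 1
¬(z ⇒ z) = ¬1 = 0
z + x = 1/3 + 2/3 = 2/3
¬(z ⇒ z) ⇒ (z + x) = 0 ⇒ 2/3 = 1
¬((x + ¬y) · ¬y) + (¬(z ⇒ z) ⇒ (z + x)) = 1/3 + 1 = 1
y ⇒ y = 1/3 ⇒ 1/3 = 1
¬y = ¬1/3 = 2/3
(y ⇒ y) · ¬y = 1 · 2/3 = 2/3
x + ((y ⇒ y) · ¬y) = 2/3 + 2/3 = 2/3
z + x = 1/3 + 2/3 = 2/3
(z + x) · z = 2/3 · 1/3 = 1/3
¬((z + x) · z) = ¬1/3 = 2/3
(x + ((y ⇒ y) · ¬y)) ⇒ ¬((z + x) · z) = 2/3 ⇒ 2/3 = 1
x + y = 2/3 + 1/3 = 2/3
y ⇒ x = 1/3 ⇒ 2/3 = 1
z · (y ⇒ x) = 1/3 · 1 = 1/3
y + y = 1/3 + 1/3 = 1/3
x · (y + y) = 2/3 · 1/3 = 1/3
(z · (y ⇒ x)) · (x · (y + y)) = 1/3 · 1/3 = 1/3
(x + y) ⇒ ((z · (y ⇒ x)) · (x · (y + y))) = 2/3 ⇒ 1/3 = 2/3
((x + ((y ⇒ y) · ¬y)) ⇒ ¬((z + x) · z)) · ((x + y) ⇒ ((z · (y ⇒ x)) · (x · (y + y)))) = 1 · 2/3 = 2/3
(¬((x + ¬y) · ¬y) + (¬(z ⇒ z) ⇒ (z + x))) · (((x + ((y ⇒ y) · ¬y)) ⇒ ¬((z + x) · z)) · ((x + y) ⇒ ((z · (y ⇒ x)) · (x · (y + y))))) = 1 · 2/3 = 2/3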